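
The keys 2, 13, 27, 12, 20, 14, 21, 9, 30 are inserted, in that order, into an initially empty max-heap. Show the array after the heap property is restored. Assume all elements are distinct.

[30, 27, 21, 20, 12, 13, 14, 2, 9]

Insert 2:
  append 2 at index 0 → [2] (no swap needed)
Insert 13:
  append 13 at index 1 → [2, 13]
  13 > parent 2 at index 0, swap → [13, 2]
Insert 27:
  append 27 at index 2 → [13, 2, 27]
  27 > parent 13 at index 0, swap → [27, 2, 13]
Insert 12:
  append 12 at index 3 → [27, 2, 13, 12]
  12 > parent 2 at index 1, swap → [27, 12, 13, 2]
Insert 20:
  append 20 at index 4 → [27, 12, 13, 2, 20]
  20 > parent 12 at index 1, swap → [27, 20, 13, 2, 12]
Insert 14:
  append 14 at index 5 → [27, 20, 13, 2, 12, 14]
  14 > parent 13 at index 2, swap → [27, 20, 14, 2, 12, 13]
Insert 21:
  append 21 at index 6 → [27, 20, 14, 2, 12, 13, 21]
  21 > parent 14 at index 2, swap → [27, 20, 21, 2, 12, 13, 14]
Insert 9:
  append 9 at index 7 → [27, 20, 21, 2, 12, 13, 14, 9]
  9 > parent 2 at index 3, swap → [27, 20, 21, 9, 12, 13, 14, 2]
Insert 30:
  append 30 at index 8 → [27, 20, 21, 9, 12, 13, 14, 2, 30]
  30 > parent 9 at index 3, swap → [27, 20, 21, 30, 12, 13, 14, 2, 9]
  30 > parent 20 at index 1, swap → [27, 30, 21, 20, 12, 13, 14, 2, 9]
  30 > parent 27 at index 0, swap → [30, 27, 21, 20, 12, 13, 14, 2, 9]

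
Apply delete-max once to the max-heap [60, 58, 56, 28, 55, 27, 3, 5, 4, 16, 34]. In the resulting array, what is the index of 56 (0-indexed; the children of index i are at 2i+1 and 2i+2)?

remove root 60; move last element 34 to root → [34, 58, 56, 28, 55, 27, 3, 5, 4, 16]
34 vs larger child 58 at index 1, swap → [58, 34, 56, 28, 55, 27, 3, 5, 4, 16]
34 vs larger child 55 at index 4, swap → [58, 55, 56, 28, 34, 27, 3, 5, 4, 16]
resulting array: [58, 55, 56, 28, 34, 27, 3, 5, 4, 16]

2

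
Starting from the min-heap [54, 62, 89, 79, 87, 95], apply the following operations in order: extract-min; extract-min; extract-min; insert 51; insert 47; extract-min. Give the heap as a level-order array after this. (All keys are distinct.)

extract-min → returns 54:
  remove root 54; move last element 95 to root → [95, 62, 89, 79, 87]
  95 vs smaller child 62 at index 1, swap → [62, 95, 89, 79, 87]
  95 vs smaller child 79 at index 3, swap → [62, 79, 89, 95, 87]
extract-min → returns 62:
  remove root 62; move last element 87 to root → [87, 79, 89, 95]
  87 vs smaller child 79 at index 1, swap → [79, 87, 89, 95]
extract-min → returns 79:
  remove root 79; move last element 95 to root → [95, 87, 89]
  95 vs smaller child 87 at index 1, swap → [87, 95, 89]
insert 51:
  append 51 at index 3 → [87, 95, 89, 51]
  51 < parent 95 at index 1, swap → [87, 51, 89, 95]
  51 < parent 87 at index 0, swap → [51, 87, 89, 95]
insert 47:
  append 47 at index 4 → [51, 87, 89, 95, 47]
  47 < parent 87 at index 1, swap → [51, 47, 89, 95, 87]
  47 < parent 51 at index 0, swap → [47, 51, 89, 95, 87]
extract-min → returns 47:
  remove root 47; move last element 87 to root → [87, 51, 89, 95]
  87 vs smaller child 51 at index 1, swap → [51, 87, 89, 95]

[51, 87, 89, 95]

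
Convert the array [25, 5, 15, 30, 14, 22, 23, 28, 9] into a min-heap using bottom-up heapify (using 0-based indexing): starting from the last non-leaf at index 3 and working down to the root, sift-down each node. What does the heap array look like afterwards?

sift down from index 3:
  30 vs smaller child 9 at index 8, swap → [25, 5, 15, 9, 14, 22, 23, 28, 30]
sift down from index 2: already satisfies heap property
sift down from index 1: already satisfies heap property
sift down from index 0:
  25 vs smaller child 5 at index 1, swap → [5, 25, 15, 9, 14, 22, 23, 28, 30]
  25 vs smaller child 9 at index 3, swap → [5, 9, 15, 25, 14, 22, 23, 28, 30]

[5, 9, 15, 25, 14, 22, 23, 28, 30]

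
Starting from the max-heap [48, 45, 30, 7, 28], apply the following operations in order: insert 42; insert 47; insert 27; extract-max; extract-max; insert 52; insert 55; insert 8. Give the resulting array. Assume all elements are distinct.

[55, 52, 45, 28, 7, 30, 42, 27, 8]

insert 42:
  append 42 at index 5 → [48, 45, 30, 7, 28, 42]
  42 > parent 30 at index 2, swap → [48, 45, 42, 7, 28, 30]
insert 47:
  append 47 at index 6 → [48, 45, 42, 7, 28, 30, 47]
  47 > parent 42 at index 2, swap → [48, 45, 47, 7, 28, 30, 42]
insert 27:
  append 27 at index 7 → [48, 45, 47, 7, 28, 30, 42, 27]
  27 > parent 7 at index 3, swap → [48, 45, 47, 27, 28, 30, 42, 7]
extract-max → returns 48:
  remove root 48; move last element 7 to root → [7, 45, 47, 27, 28, 30, 42]
  7 vs larger child 47 at index 2, swap → [47, 45, 7, 27, 28, 30, 42]
  7 vs larger child 42 at index 6, swap → [47, 45, 42, 27, 28, 30, 7]
extract-max → returns 47:
  remove root 47; move last element 7 to root → [7, 45, 42, 27, 28, 30]
  7 vs larger child 45 at index 1, swap → [45, 7, 42, 27, 28, 30]
  7 vs larger child 28 at index 4, swap → [45, 28, 42, 27, 7, 30]
insert 52:
  append 52 at index 6 → [45, 28, 42, 27, 7, 30, 52]
  52 > parent 42 at index 2, swap → [45, 28, 52, 27, 7, 30, 42]
  52 > parent 45 at index 0, swap → [52, 28, 45, 27, 7, 30, 42]
insert 55:
  append 55 at index 7 → [52, 28, 45, 27, 7, 30, 42, 55]
  55 > parent 27 at index 3, swap → [52, 28, 45, 55, 7, 30, 42, 27]
  55 > parent 28 at index 1, swap → [52, 55, 45, 28, 7, 30, 42, 27]
  55 > parent 52 at index 0, swap → [55, 52, 45, 28, 7, 30, 42, 27]
insert 8:
  append 8 at index 8 → [55, 52, 45, 28, 7, 30, 42, 27, 8] (no swap needed)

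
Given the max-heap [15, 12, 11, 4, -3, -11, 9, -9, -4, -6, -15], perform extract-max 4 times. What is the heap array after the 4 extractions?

extract-max #1 returns 15:
  remove root 15; move last element -15 to root → [-15, 12, 11, 4, -3, -11, 9, -9, -4, -6]
  -15 vs larger child 12 at index 1, swap → [12, -15, 11, 4, -3, -11, 9, -9, -4, -6]
  -15 vs larger child 4 at index 3, swap → [12, 4, 11, -15, -3, -11, 9, -9, -4, -6]
  -15 vs larger child -4 at index 8, swap → [12, 4, 11, -4, -3, -11, 9, -9, -15, -6]
extract-max #2 returns 12:
  remove root 12; move last element -6 to root → [-6, 4, 11, -4, -3, -11, 9, -9, -15]
  -6 vs larger child 11 at index 2, swap → [11, 4, -6, -4, -3, -11, 9, -9, -15]
  -6 vs larger child 9 at index 6, swap → [11, 4, 9, -4, -3, -11, -6, -9, -15]
extract-max #3 returns 11:
  remove root 11; move last element -15 to root → [-15, 4, 9, -4, -3, -11, -6, -9]
  -15 vs larger child 9 at index 2, swap → [9, 4, -15, -4, -3, -11, -6, -9]
  -15 vs larger child -6 at index 6, swap → [9, 4, -6, -4, -3, -11, -15, -9]
extract-max #4 returns 9:
  remove root 9; move last element -9 to root → [-9, 4, -6, -4, -3, -11, -15]
  -9 vs larger child 4 at index 1, swap → [4, -9, -6, -4, -3, -11, -15]
  -9 vs larger child -3 at index 4, swap → [4, -3, -6, -4, -9, -11, -15]

[4, -3, -6, -4, -9, -11, -15]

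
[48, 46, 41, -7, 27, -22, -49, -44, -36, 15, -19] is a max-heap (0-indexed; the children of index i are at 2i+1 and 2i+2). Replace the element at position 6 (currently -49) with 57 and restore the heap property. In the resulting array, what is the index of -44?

7

set index 6 from -49 to 57 → [48, 46, 41, -7, 27, -22, 57, -44, -36, 15, -19]
57 > parent 41 at index 2, swap → [48, 46, 57, -7, 27, -22, 41, -44, -36, 15, -19]
57 > parent 48 at index 0, swap → [57, 46, 48, -7, 27, -22, 41, -44, -36, 15, -19]
resulting array: [57, 46, 48, -7, 27, -22, 41, -44, -36, 15, -19]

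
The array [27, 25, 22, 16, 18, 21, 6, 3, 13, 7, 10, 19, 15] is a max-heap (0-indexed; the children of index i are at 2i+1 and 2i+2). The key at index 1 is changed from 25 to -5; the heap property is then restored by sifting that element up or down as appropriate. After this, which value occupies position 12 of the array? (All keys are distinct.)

set index 1 from 25 to -5 → [27, -5, 22, 16, 18, 21, 6, 3, 13, 7, 10, 19, 15]
-5 vs larger child 18 at index 4, swap → [27, 18, 22, 16, -5, 21, 6, 3, 13, 7, 10, 19, 15]
-5 vs larger child 10 at index 10, swap → [27, 18, 22, 16, 10, 21, 6, 3, 13, 7, -5, 19, 15]
resulting array: [27, 18, 22, 16, 10, 21, 6, 3, 13, 7, -5, 19, 15]

15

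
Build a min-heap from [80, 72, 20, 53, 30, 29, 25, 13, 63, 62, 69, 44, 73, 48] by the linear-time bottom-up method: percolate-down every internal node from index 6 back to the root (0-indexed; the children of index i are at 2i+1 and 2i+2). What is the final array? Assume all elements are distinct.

[13, 30, 20, 53, 62, 29, 25, 72, 63, 80, 69, 44, 73, 48]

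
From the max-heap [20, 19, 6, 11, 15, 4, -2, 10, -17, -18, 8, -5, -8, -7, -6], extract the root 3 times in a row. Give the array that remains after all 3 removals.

extract-max #1 returns 20:
  remove root 20; move last element -6 to root → [-6, 19, 6, 11, 15, 4, -2, 10, -17, -18, 8, -5, -8, -7]
  -6 vs larger child 19 at index 1, swap → [19, -6, 6, 11, 15, 4, -2, 10, -17, -18, 8, -5, -8, -7]
  -6 vs larger child 15 at index 4, swap → [19, 15, 6, 11, -6, 4, -2, 10, -17, -18, 8, -5, -8, -7]
  -6 vs larger child 8 at index 10, swap → [19, 15, 6, 11, 8, 4, -2, 10, -17, -18, -6, -5, -8, -7]
extract-max #2 returns 19:
  remove root 19; move last element -7 to root → [-7, 15, 6, 11, 8, 4, -2, 10, -17, -18, -6, -5, -8]
  -7 vs larger child 15 at index 1, swap → [15, -7, 6, 11, 8, 4, -2, 10, -17, -18, -6, -5, -8]
  -7 vs larger child 11 at index 3, swap → [15, 11, 6, -7, 8, 4, -2, 10, -17, -18, -6, -5, -8]
  -7 vs larger child 10 at index 7, swap → [15, 11, 6, 10, 8, 4, -2, -7, -17, -18, -6, -5, -8]
extract-max #3 returns 15:
  remove root 15; move last element -8 to root → [-8, 11, 6, 10, 8, 4, -2, -7, -17, -18, -6, -5]
  -8 vs larger child 11 at index 1, swap → [11, -8, 6, 10, 8, 4, -2, -7, -17, -18, -6, -5]
  -8 vs larger child 10 at index 3, swap → [11, 10, 6, -8, 8, 4, -2, -7, -17, -18, -6, -5]
  -8 vs larger child -7 at index 7, swap → [11, 10, 6, -7, 8, 4, -2, -8, -17, -18, -6, -5]

[11, 10, 6, -7, 8, 4, -2, -8, -17, -18, -6, -5]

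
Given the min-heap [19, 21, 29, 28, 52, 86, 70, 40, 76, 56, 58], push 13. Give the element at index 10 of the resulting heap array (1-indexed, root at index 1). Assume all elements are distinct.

56

append 13 at index 12 → [19, 21, 29, 28, 52, 86, 70, 40, 76, 56, 58, 13]
13 < parent 86 at index 6, swap → [19, 21, 29, 28, 52, 13, 70, 40, 76, 56, 58, 86]
13 < parent 29 at index 3, swap → [19, 21, 13, 28, 52, 29, 70, 40, 76, 56, 58, 86]
13 < parent 19 at index 1, swap → [13, 21, 19, 28, 52, 29, 70, 40, 76, 56, 58, 86]
resulting array: [13, 21, 19, 28, 52, 29, 70, 40, 76, 56, 58, 86]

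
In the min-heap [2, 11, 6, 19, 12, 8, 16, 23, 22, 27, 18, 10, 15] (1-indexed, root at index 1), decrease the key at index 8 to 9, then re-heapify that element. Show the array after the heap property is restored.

[2, 9, 6, 11, 12, 8, 16, 19, 22, 27, 18, 10, 15]

set index 8 from 23 to 9 → [2, 11, 6, 19, 12, 8, 16, 9, 22, 27, 18, 10, 15]
9 < parent 19 at index 4, swap → [2, 11, 6, 9, 12, 8, 16, 19, 22, 27, 18, 10, 15]
9 < parent 11 at index 2, swap → [2, 9, 6, 11, 12, 8, 16, 19, 22, 27, 18, 10, 15]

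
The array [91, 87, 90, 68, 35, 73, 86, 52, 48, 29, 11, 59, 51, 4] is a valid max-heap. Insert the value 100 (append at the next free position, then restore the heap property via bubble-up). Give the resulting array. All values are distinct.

append 100 at index 14 → [91, 87, 90, 68, 35, 73, 86, 52, 48, 29, 11, 59, 51, 4, 100]
100 > parent 86 at index 6, swap → [91, 87, 90, 68, 35, 73, 100, 52, 48, 29, 11, 59, 51, 4, 86]
100 > parent 90 at index 2, swap → [91, 87, 100, 68, 35, 73, 90, 52, 48, 29, 11, 59, 51, 4, 86]
100 > parent 91 at index 0, swap → [100, 87, 91, 68, 35, 73, 90, 52, 48, 29, 11, 59, 51, 4, 86]

[100, 87, 91, 68, 35, 73, 90, 52, 48, 29, 11, 59, 51, 4, 86]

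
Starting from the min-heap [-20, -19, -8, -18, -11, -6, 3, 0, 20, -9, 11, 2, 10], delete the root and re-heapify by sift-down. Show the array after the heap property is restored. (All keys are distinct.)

[-19, -18, -8, 0, -11, -6, 3, 10, 20, -9, 11, 2]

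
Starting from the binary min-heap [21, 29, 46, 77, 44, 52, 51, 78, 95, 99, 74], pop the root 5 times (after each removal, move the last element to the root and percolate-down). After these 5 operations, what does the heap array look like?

[52, 74, 78, 77, 99, 95]

extract-min #1 returns 21:
  remove root 21; move last element 74 to root → [74, 29, 46, 77, 44, 52, 51, 78, 95, 99]
  74 vs smaller child 29 at index 1, swap → [29, 74, 46, 77, 44, 52, 51, 78, 95, 99]
  74 vs smaller child 44 at index 4, swap → [29, 44, 46, 77, 74, 52, 51, 78, 95, 99]
extract-min #2 returns 29:
  remove root 29; move last element 99 to root → [99, 44, 46, 77, 74, 52, 51, 78, 95]
  99 vs smaller child 44 at index 1, swap → [44, 99, 46, 77, 74, 52, 51, 78, 95]
  99 vs smaller child 74 at index 4, swap → [44, 74, 46, 77, 99, 52, 51, 78, 95]
extract-min #3 returns 44:
  remove root 44; move last element 95 to root → [95, 74, 46, 77, 99, 52, 51, 78]
  95 vs smaller child 46 at index 2, swap → [46, 74, 95, 77, 99, 52, 51, 78]
  95 vs smaller child 51 at index 6, swap → [46, 74, 51, 77, 99, 52, 95, 78]
extract-min #4 returns 46:
  remove root 46; move last element 78 to root → [78, 74, 51, 77, 99, 52, 95]
  78 vs smaller child 51 at index 2, swap → [51, 74, 78, 77, 99, 52, 95]
  78 vs smaller child 52 at index 5, swap → [51, 74, 52, 77, 99, 78, 95]
extract-min #5 returns 51:
  remove root 51; move last element 95 to root → [95, 74, 52, 77, 99, 78]
  95 vs smaller child 52 at index 2, swap → [52, 74, 95, 77, 99, 78]
  95 vs only child 78 at index 5, swap → [52, 74, 78, 77, 99, 95]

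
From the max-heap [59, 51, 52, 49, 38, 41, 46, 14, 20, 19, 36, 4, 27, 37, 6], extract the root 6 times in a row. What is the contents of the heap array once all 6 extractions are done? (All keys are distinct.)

[38, 36, 37, 20, 19, 4, 27, 14, 6]

extract-max #1 returns 59:
  remove root 59; move last element 6 to root → [6, 51, 52, 49, 38, 41, 46, 14, 20, 19, 36, 4, 27, 37]
  6 vs larger child 52 at index 2, swap → [52, 51, 6, 49, 38, 41, 46, 14, 20, 19, 36, 4, 27, 37]
  6 vs larger child 46 at index 6, swap → [52, 51, 46, 49, 38, 41, 6, 14, 20, 19, 36, 4, 27, 37]
  6 vs only child 37 at index 13, swap → [52, 51, 46, 49, 38, 41, 37, 14, 20, 19, 36, 4, 27, 6]
extract-max #2 returns 52:
  remove root 52; move last element 6 to root → [6, 51, 46, 49, 38, 41, 37, 14, 20, 19, 36, 4, 27]
  6 vs larger child 51 at index 1, swap → [51, 6, 46, 49, 38, 41, 37, 14, 20, 19, 36, 4, 27]
  6 vs larger child 49 at index 3, swap → [51, 49, 46, 6, 38, 41, 37, 14, 20, 19, 36, 4, 27]
  6 vs larger child 20 at index 8, swap → [51, 49, 46, 20, 38, 41, 37, 14, 6, 19, 36, 4, 27]
extract-max #3 returns 51:
  remove root 51; move last element 27 to root → [27, 49, 46, 20, 38, 41, 37, 14, 6, 19, 36, 4]
  27 vs larger child 49 at index 1, swap → [49, 27, 46, 20, 38, 41, 37, 14, 6, 19, 36, 4]
  27 vs larger child 38 at index 4, swap → [49, 38, 46, 20, 27, 41, 37, 14, 6, 19, 36, 4]
  27 vs larger child 36 at index 10, swap → [49, 38, 46, 20, 36, 41, 37, 14, 6, 19, 27, 4]
extract-max #4 returns 49:
  remove root 49; move last element 4 to root → [4, 38, 46, 20, 36, 41, 37, 14, 6, 19, 27]
  4 vs larger child 46 at index 2, swap → [46, 38, 4, 20, 36, 41, 37, 14, 6, 19, 27]
  4 vs larger child 41 at index 5, swap → [46, 38, 41, 20, 36, 4, 37, 14, 6, 19, 27]
extract-max #5 returns 46:
  remove root 46; move last element 27 to root → [27, 38, 41, 20, 36, 4, 37, 14, 6, 19]
  27 vs larger child 41 at index 2, swap → [41, 38, 27, 20, 36, 4, 37, 14, 6, 19]
  27 vs larger child 37 at index 6, swap → [41, 38, 37, 20, 36, 4, 27, 14, 6, 19]
extract-max #6 returns 41:
  remove root 41; move last element 19 to root → [19, 38, 37, 20, 36, 4, 27, 14, 6]
  19 vs larger child 38 at index 1, swap → [38, 19, 37, 20, 36, 4, 27, 14, 6]
  19 vs larger child 36 at index 4, swap → [38, 36, 37, 20, 19, 4, 27, 14, 6]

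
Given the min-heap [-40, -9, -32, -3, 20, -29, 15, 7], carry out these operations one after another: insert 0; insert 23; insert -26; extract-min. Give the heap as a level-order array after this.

insert 0:
  append 0 at index 8 → [-40, -9, -32, -3, 20, -29, 15, 7, 0] (no swap needed)
insert 23:
  append 23 at index 9 → [-40, -9, -32, -3, 20, -29, 15, 7, 0, 23] (no swap needed)
insert -26:
  append -26 at index 10 → [-40, -9, -32, -3, 20, -29, 15, 7, 0, 23, -26]
  -26 < parent 20 at index 4, swap → [-40, -9, -32, -3, -26, -29, 15, 7, 0, 23, 20]
  -26 < parent -9 at index 1, swap → [-40, -26, -32, -3, -9, -29, 15, 7, 0, 23, 20]
extract-min → returns -40:
  remove root -40; move last element 20 to root → [20, -26, -32, -3, -9, -29, 15, 7, 0, 23]
  20 vs smaller child -32 at index 2, swap → [-32, -26, 20, -3, -9, -29, 15, 7, 0, 23]
  20 vs smaller child -29 at index 5, swap → [-32, -26, -29, -3, -9, 20, 15, 7, 0, 23]

[-32, -26, -29, -3, -9, 20, 15, 7, 0, 23]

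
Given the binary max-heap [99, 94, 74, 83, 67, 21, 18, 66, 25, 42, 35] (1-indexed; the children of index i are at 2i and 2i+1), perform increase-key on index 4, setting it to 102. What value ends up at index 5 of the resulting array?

set index 4 from 83 to 102 → [99, 94, 74, 102, 67, 21, 18, 66, 25, 42, 35]
102 > parent 94 at index 2, swap → [99, 102, 74, 94, 67, 21, 18, 66, 25, 42, 35]
102 > parent 99 at index 1, swap → [102, 99, 74, 94, 67, 21, 18, 66, 25, 42, 35]
resulting array: [102, 99, 74, 94, 67, 21, 18, 66, 25, 42, 35]

67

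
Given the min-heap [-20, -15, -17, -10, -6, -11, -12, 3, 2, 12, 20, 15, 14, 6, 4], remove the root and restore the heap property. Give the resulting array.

[-17, -15, -12, -10, -6, -11, 4, 3, 2, 12, 20, 15, 14, 6]

remove root -20; move last element 4 to root → [4, -15, -17, -10, -6, -11, -12, 3, 2, 12, 20, 15, 14, 6]
4 vs smaller child -17 at index 2, swap → [-17, -15, 4, -10, -6, -11, -12, 3, 2, 12, 20, 15, 14, 6]
4 vs smaller child -12 at index 6, swap → [-17, -15, -12, -10, -6, -11, 4, 3, 2, 12, 20, 15, 14, 6]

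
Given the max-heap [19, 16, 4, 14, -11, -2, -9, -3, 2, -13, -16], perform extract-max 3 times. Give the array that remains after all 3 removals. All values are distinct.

extract-max #1 returns 19:
  remove root 19; move last element -16 to root → [-16, 16, 4, 14, -11, -2, -9, -3, 2, -13]
  -16 vs larger child 16 at index 1, swap → [16, -16, 4, 14, -11, -2, -9, -3, 2, -13]
  -16 vs larger child 14 at index 3, swap → [16, 14, 4, -16, -11, -2, -9, -3, 2, -13]
  -16 vs larger child 2 at index 8, swap → [16, 14, 4, 2, -11, -2, -9, -3, -16, -13]
extract-max #2 returns 16:
  remove root 16; move last element -13 to root → [-13, 14, 4, 2, -11, -2, -9, -3, -16]
  -13 vs larger child 14 at index 1, swap → [14, -13, 4, 2, -11, -2, -9, -3, -16]
  -13 vs larger child 2 at index 3, swap → [14, 2, 4, -13, -11, -2, -9, -3, -16]
  -13 vs larger child -3 at index 7, swap → [14, 2, 4, -3, -11, -2, -9, -13, -16]
extract-max #3 returns 14:
  remove root 14; move last element -16 to root → [-16, 2, 4, -3, -11, -2, -9, -13]
  -16 vs larger child 4 at index 2, swap → [4, 2, -16, -3, -11, -2, -9, -13]
  -16 vs larger child -2 at index 5, swap → [4, 2, -2, -3, -11, -16, -9, -13]

[4, 2, -2, -3, -11, -16, -9, -13]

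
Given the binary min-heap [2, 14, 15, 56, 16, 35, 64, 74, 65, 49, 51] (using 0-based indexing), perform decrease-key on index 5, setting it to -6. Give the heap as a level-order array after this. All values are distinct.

set index 5 from 35 to -6 → [2, 14, 15, 56, 16, -6, 64, 74, 65, 49, 51]
-6 < parent 15 at index 2, swap → [2, 14, -6, 56, 16, 15, 64, 74, 65, 49, 51]
-6 < parent 2 at index 0, swap → [-6, 14, 2, 56, 16, 15, 64, 74, 65, 49, 51]

[-6, 14, 2, 56, 16, 15, 64, 74, 65, 49, 51]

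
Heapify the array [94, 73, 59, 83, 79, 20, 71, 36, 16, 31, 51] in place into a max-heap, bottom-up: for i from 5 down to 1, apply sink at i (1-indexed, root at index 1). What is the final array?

sift down from index 5: already satisfies heap property
sift down from index 4: already satisfies heap property
sift down from index 3:
  59 vs larger child 71 at index 7, swap → [94, 73, 71, 83, 79, 20, 59, 36, 16, 31, 51]
sift down from index 2:
  73 vs larger child 83 at index 4, swap → [94, 83, 71, 73, 79, 20, 59, 36, 16, 31, 51]
sift down from index 1: already satisfies heap property

[94, 83, 71, 73, 79, 20, 59, 36, 16, 31, 51]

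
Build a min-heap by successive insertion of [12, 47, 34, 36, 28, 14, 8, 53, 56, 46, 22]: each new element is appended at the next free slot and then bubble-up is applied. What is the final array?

Insert 12:
  append 12 at index 0 → [12] (no swap needed)
Insert 47:
  append 47 at index 1 → [12, 47] (no swap needed)
Insert 34:
  append 34 at index 2 → [12, 47, 34] (no swap needed)
Insert 36:
  append 36 at index 3 → [12, 47, 34, 36]
  36 < parent 47 at index 1, swap → [12, 36, 34, 47]
Insert 28:
  append 28 at index 4 → [12, 36, 34, 47, 28]
  28 < parent 36 at index 1, swap → [12, 28, 34, 47, 36]
Insert 14:
  append 14 at index 5 → [12, 28, 34, 47, 36, 14]
  14 < parent 34 at index 2, swap → [12, 28, 14, 47, 36, 34]
Insert 8:
  append 8 at index 6 → [12, 28, 14, 47, 36, 34, 8]
  8 < parent 14 at index 2, swap → [12, 28, 8, 47, 36, 34, 14]
  8 < parent 12 at index 0, swap → [8, 28, 12, 47, 36, 34, 14]
Insert 53:
  append 53 at index 7 → [8, 28, 12, 47, 36, 34, 14, 53] (no swap needed)
Insert 56:
  append 56 at index 8 → [8, 28, 12, 47, 36, 34, 14, 53, 56] (no swap needed)
Insert 46:
  append 46 at index 9 → [8, 28, 12, 47, 36, 34, 14, 53, 56, 46] (no swap needed)
Insert 22:
  append 22 at index 10 → [8, 28, 12, 47, 36, 34, 14, 53, 56, 46, 22]
  22 < parent 36 at index 4, swap → [8, 28, 12, 47, 22, 34, 14, 53, 56, 46, 36]
  22 < parent 28 at index 1, swap → [8, 22, 12, 47, 28, 34, 14, 53, 56, 46, 36]

[8, 22, 12, 47, 28, 34, 14, 53, 56, 46, 36]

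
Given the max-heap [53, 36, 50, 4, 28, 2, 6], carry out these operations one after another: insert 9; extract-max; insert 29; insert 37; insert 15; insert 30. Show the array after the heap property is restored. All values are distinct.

insert 9:
  append 9 at index 7 → [53, 36, 50, 4, 28, 2, 6, 9]
  9 > parent 4 at index 3, swap → [53, 36, 50, 9, 28, 2, 6, 4]
extract-max → returns 53:
  remove root 53; move last element 4 to root → [4, 36, 50, 9, 28, 2, 6]
  4 vs larger child 50 at index 2, swap → [50, 36, 4, 9, 28, 2, 6]
  4 vs larger child 6 at index 6, swap → [50, 36, 6, 9, 28, 2, 4]
insert 29:
  append 29 at index 7 → [50, 36, 6, 9, 28, 2, 4, 29]
  29 > parent 9 at index 3, swap → [50, 36, 6, 29, 28, 2, 4, 9]
insert 37:
  append 37 at index 8 → [50, 36, 6, 29, 28, 2, 4, 9, 37]
  37 > parent 29 at index 3, swap → [50, 36, 6, 37, 28, 2, 4, 9, 29]
  37 > parent 36 at index 1, swap → [50, 37, 6, 36, 28, 2, 4, 9, 29]
insert 15:
  append 15 at index 9 → [50, 37, 6, 36, 28, 2, 4, 9, 29, 15] (no swap needed)
insert 30:
  append 30 at index 10 → [50, 37, 6, 36, 28, 2, 4, 9, 29, 15, 30]
  30 > parent 28 at index 4, swap → [50, 37, 6, 36, 30, 2, 4, 9, 29, 15, 28]

[50, 37, 6, 36, 30, 2, 4, 9, 29, 15, 28]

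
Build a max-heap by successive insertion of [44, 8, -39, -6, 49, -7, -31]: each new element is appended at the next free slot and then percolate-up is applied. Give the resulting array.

[49, 44, -7, -6, 8, -39, -31]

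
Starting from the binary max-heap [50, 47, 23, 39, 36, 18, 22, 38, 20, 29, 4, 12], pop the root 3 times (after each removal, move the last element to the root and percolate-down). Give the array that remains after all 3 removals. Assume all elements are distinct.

[38, 36, 23, 20, 29, 18, 22, 12, 4]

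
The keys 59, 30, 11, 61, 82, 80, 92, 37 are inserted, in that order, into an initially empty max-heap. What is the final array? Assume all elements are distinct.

Insert 59:
  append 59 at index 0 → [59] (no swap needed)
Insert 30:
  append 30 at index 1 → [59, 30] (no swap needed)
Insert 11:
  append 11 at index 2 → [59, 30, 11] (no swap needed)
Insert 61:
  append 61 at index 3 → [59, 30, 11, 61]
  61 > parent 30 at index 1, swap → [59, 61, 11, 30]
  61 > parent 59 at index 0, swap → [61, 59, 11, 30]
Insert 82:
  append 82 at index 4 → [61, 59, 11, 30, 82]
  82 > parent 59 at index 1, swap → [61, 82, 11, 30, 59]
  82 > parent 61 at index 0, swap → [82, 61, 11, 30, 59]
Insert 80:
  append 80 at index 5 → [82, 61, 11, 30, 59, 80]
  80 > parent 11 at index 2, swap → [82, 61, 80, 30, 59, 11]
Insert 92:
  append 92 at index 6 → [82, 61, 80, 30, 59, 11, 92]
  92 > parent 80 at index 2, swap → [82, 61, 92, 30, 59, 11, 80]
  92 > parent 82 at index 0, swap → [92, 61, 82, 30, 59, 11, 80]
Insert 37:
  append 37 at index 7 → [92, 61, 82, 30, 59, 11, 80, 37]
  37 > parent 30 at index 3, swap → [92, 61, 82, 37, 59, 11, 80, 30]

[92, 61, 82, 37, 59, 11, 80, 30]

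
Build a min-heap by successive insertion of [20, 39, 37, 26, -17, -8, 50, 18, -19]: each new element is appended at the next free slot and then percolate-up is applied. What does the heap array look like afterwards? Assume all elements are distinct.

Insert 20:
  append 20 at index 0 → [20] (no swap needed)
Insert 39:
  append 39 at index 1 → [20, 39] (no swap needed)
Insert 37:
  append 37 at index 2 → [20, 39, 37] (no swap needed)
Insert 26:
  append 26 at index 3 → [20, 39, 37, 26]
  26 < parent 39 at index 1, swap → [20, 26, 37, 39]
Insert -17:
  append -17 at index 4 → [20, 26, 37, 39, -17]
  -17 < parent 26 at index 1, swap → [20, -17, 37, 39, 26]
  -17 < parent 20 at index 0, swap → [-17, 20, 37, 39, 26]
Insert -8:
  append -8 at index 5 → [-17, 20, 37, 39, 26, -8]
  -8 < parent 37 at index 2, swap → [-17, 20, -8, 39, 26, 37]
Insert 50:
  append 50 at index 6 → [-17, 20, -8, 39, 26, 37, 50] (no swap needed)
Insert 18:
  append 18 at index 7 → [-17, 20, -8, 39, 26, 37, 50, 18]
  18 < parent 39 at index 3, swap → [-17, 20, -8, 18, 26, 37, 50, 39]
  18 < parent 20 at index 1, swap → [-17, 18, -8, 20, 26, 37, 50, 39]
Insert -19:
  append -19 at index 8 → [-17, 18, -8, 20, 26, 37, 50, 39, -19]
  -19 < parent 20 at index 3, swap → [-17, 18, -8, -19, 26, 37, 50, 39, 20]
  -19 < parent 18 at index 1, swap → [-17, -19, -8, 18, 26, 37, 50, 39, 20]
  -19 < parent -17 at index 0, swap → [-19, -17, -8, 18, 26, 37, 50, 39, 20]

[-19, -17, -8, 18, 26, 37, 50, 39, 20]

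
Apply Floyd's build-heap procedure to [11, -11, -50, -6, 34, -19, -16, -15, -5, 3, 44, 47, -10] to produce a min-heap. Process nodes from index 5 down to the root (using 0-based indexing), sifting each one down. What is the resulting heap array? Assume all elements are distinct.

sift down from index 5: already satisfies heap property
sift down from index 4:
  34 vs smaller child 3 at index 9, swap → [11, -11, -50, -6, 3, -19, -16, -15, -5, 34, 44, 47, -10]
sift down from index 3:
  -6 vs smaller child -15 at index 7, swap → [11, -11, -50, -15, 3, -19, -16, -6, -5, 34, 44, 47, -10]
sift down from index 2: already satisfies heap property
sift down from index 1:
  -11 vs smaller child -15 at index 3, swap → [11, -15, -50, -11, 3, -19, -16, -6, -5, 34, 44, 47, -10]
sift down from index 0:
  11 vs smaller child -50 at index 2, swap → [-50, -15, 11, -11, 3, -19, -16, -6, -5, 34, 44, 47, -10]
  11 vs smaller child -19 at index 5, swap → [-50, -15, -19, -11, 3, 11, -16, -6, -5, 34, 44, 47, -10]
  11 vs smaller child -10 at index 12, swap → [-50, -15, -19, -11, 3, -10, -16, -6, -5, 34, 44, 47, 11]

[-50, -15, -19, -11, 3, -10, -16, -6, -5, 34, 44, 47, 11]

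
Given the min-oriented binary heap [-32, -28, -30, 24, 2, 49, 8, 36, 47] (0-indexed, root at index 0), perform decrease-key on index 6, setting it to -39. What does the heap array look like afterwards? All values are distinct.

set index 6 from 8 to -39 → [-32, -28, -30, 24, 2, 49, -39, 36, 47]
-39 < parent -30 at index 2, swap → [-32, -28, -39, 24, 2, 49, -30, 36, 47]
-39 < parent -32 at index 0, swap → [-39, -28, -32, 24, 2, 49, -30, 36, 47]

[-39, -28, -32, 24, 2, 49, -30, 36, 47]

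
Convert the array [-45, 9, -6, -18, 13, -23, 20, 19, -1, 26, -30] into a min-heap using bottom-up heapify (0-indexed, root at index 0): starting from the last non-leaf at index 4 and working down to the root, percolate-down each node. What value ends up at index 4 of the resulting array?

9

sift down from index 4:
  13 vs smaller child -30 at index 10, swap → [-45, 9, -6, -18, -30, -23, 20, 19, -1, 26, 13]
sift down from index 3: already satisfies heap property
sift down from index 2:
  -6 vs smaller child -23 at index 5, swap → [-45, 9, -23, -18, -30, -6, 20, 19, -1, 26, 13]
sift down from index 1:
  9 vs smaller child -30 at index 4, swap → [-45, -30, -23, -18, 9, -6, 20, 19, -1, 26, 13]
sift down from index 0: already satisfies heap property
resulting array: [-45, -30, -23, -18, 9, -6, 20, 19, -1, 26, 13]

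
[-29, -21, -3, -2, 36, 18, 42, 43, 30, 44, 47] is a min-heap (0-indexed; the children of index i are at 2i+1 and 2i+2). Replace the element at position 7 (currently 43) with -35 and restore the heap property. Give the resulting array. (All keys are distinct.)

set index 7 from 43 to -35 → [-29, -21, -3, -2, 36, 18, 42, -35, 30, 44, 47]
-35 < parent -2 at index 3, swap → [-29, -21, -3, -35, 36, 18, 42, -2, 30, 44, 47]
-35 < parent -21 at index 1, swap → [-29, -35, -3, -21, 36, 18, 42, -2, 30, 44, 47]
-35 < parent -29 at index 0, swap → [-35, -29, -3, -21, 36, 18, 42, -2, 30, 44, 47]

[-35, -29, -3, -21, 36, 18, 42, -2, 30, 44, 47]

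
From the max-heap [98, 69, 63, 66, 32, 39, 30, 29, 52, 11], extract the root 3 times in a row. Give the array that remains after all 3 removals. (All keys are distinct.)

extract-max #1 returns 98:
  remove root 98; move last element 11 to root → [11, 69, 63, 66, 32, 39, 30, 29, 52]
  11 vs larger child 69 at index 1, swap → [69, 11, 63, 66, 32, 39, 30, 29, 52]
  11 vs larger child 66 at index 3, swap → [69, 66, 63, 11, 32, 39, 30, 29, 52]
  11 vs larger child 52 at index 8, swap → [69, 66, 63, 52, 32, 39, 30, 29, 11]
extract-max #2 returns 69:
  remove root 69; move last element 11 to root → [11, 66, 63, 52, 32, 39, 30, 29]
  11 vs larger child 66 at index 1, swap → [66, 11, 63, 52, 32, 39, 30, 29]
  11 vs larger child 52 at index 3, swap → [66, 52, 63, 11, 32, 39, 30, 29]
  11 vs only child 29 at index 7, swap → [66, 52, 63, 29, 32, 39, 30, 11]
extract-max #3 returns 66:
  remove root 66; move last element 11 to root → [11, 52, 63, 29, 32, 39, 30]
  11 vs larger child 63 at index 2, swap → [63, 52, 11, 29, 32, 39, 30]
  11 vs larger child 39 at index 5, swap → [63, 52, 39, 29, 32, 11, 30]

[63, 52, 39, 29, 32, 11, 30]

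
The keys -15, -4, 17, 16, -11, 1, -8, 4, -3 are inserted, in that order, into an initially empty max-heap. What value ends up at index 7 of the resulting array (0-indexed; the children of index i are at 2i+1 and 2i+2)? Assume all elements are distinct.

-15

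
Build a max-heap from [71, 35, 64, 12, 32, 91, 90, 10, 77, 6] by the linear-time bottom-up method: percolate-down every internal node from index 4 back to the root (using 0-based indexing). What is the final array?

[91, 77, 90, 35, 32, 64, 71, 10, 12, 6]

sift down from index 4: already satisfies heap property
sift down from index 3:
  12 vs larger child 77 at index 8, swap → [71, 35, 64, 77, 32, 91, 90, 10, 12, 6]
sift down from index 2:
  64 vs larger child 91 at index 5, swap → [71, 35, 91, 77, 32, 64, 90, 10, 12, 6]
sift down from index 1:
  35 vs larger child 77 at index 3, swap → [71, 77, 91, 35, 32, 64, 90, 10, 12, 6]
sift down from index 0:
  71 vs larger child 91 at index 2, swap → [91, 77, 71, 35, 32, 64, 90, 10, 12, 6]
  71 vs larger child 90 at index 6, swap → [91, 77, 90, 35, 32, 64, 71, 10, 12, 6]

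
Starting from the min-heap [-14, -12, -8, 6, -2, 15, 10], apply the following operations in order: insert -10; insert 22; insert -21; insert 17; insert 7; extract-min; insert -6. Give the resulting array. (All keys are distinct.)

insert -10:
  append -10 at index 7 → [-14, -12, -8, 6, -2, 15, 10, -10]
  -10 < parent 6 at index 3, swap → [-14, -12, -8, -10, -2, 15, 10, 6]
insert 22:
  append 22 at index 8 → [-14, -12, -8, -10, -2, 15, 10, 6, 22] (no swap needed)
insert -21:
  append -21 at index 9 → [-14, -12, -8, -10, -2, 15, 10, 6, 22, -21]
  -21 < parent -2 at index 4, swap → [-14, -12, -8, -10, -21, 15, 10, 6, 22, -2]
  -21 < parent -12 at index 1, swap → [-14, -21, -8, -10, -12, 15, 10, 6, 22, -2]
  -21 < parent -14 at index 0, swap → [-21, -14, -8, -10, -12, 15, 10, 6, 22, -2]
insert 17:
  append 17 at index 10 → [-21, -14, -8, -10, -12, 15, 10, 6, 22, -2, 17] (no swap needed)
insert 7:
  append 7 at index 11 → [-21, -14, -8, -10, -12, 15, 10, 6, 22, -2, 17, 7]
  7 < parent 15 at index 5, swap → [-21, -14, -8, -10, -12, 7, 10, 6, 22, -2, 17, 15]
extract-min → returns -21:
  remove root -21; move last element 15 to root → [15, -14, -8, -10, -12, 7, 10, 6, 22, -2, 17]
  15 vs smaller child -14 at index 1, swap → [-14, 15, -8, -10, -12, 7, 10, 6, 22, -2, 17]
  15 vs smaller child -12 at index 4, swap → [-14, -12, -8, -10, 15, 7, 10, 6, 22, -2, 17]
  15 vs smaller child -2 at index 9, swap → [-14, -12, -8, -10, -2, 7, 10, 6, 22, 15, 17]
insert -6:
  append -6 at index 11 → [-14, -12, -8, -10, -2, 7, 10, 6, 22, 15, 17, -6]
  -6 < parent 7 at index 5, swap → [-14, -12, -8, -10, -2, -6, 10, 6, 22, 15, 17, 7]

[-14, -12, -8, -10, -2, -6, 10, 6, 22, 15, 17, 7]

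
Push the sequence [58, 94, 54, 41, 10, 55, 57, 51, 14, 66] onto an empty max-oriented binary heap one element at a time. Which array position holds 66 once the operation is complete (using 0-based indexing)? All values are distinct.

Insert 58:
  append 58 at index 0 → [58] (no swap needed)
Insert 94:
  append 94 at index 1 → [58, 94]
  94 > parent 58 at index 0, swap → [94, 58]
Insert 54:
  append 54 at index 2 → [94, 58, 54] (no swap needed)
Insert 41:
  append 41 at index 3 → [94, 58, 54, 41] (no swap needed)
Insert 10:
  append 10 at index 4 → [94, 58, 54, 41, 10] (no swap needed)
Insert 55:
  append 55 at index 5 → [94, 58, 54, 41, 10, 55]
  55 > parent 54 at index 2, swap → [94, 58, 55, 41, 10, 54]
Insert 57:
  append 57 at index 6 → [94, 58, 55, 41, 10, 54, 57]
  57 > parent 55 at index 2, swap → [94, 58, 57, 41, 10, 54, 55]
Insert 51:
  append 51 at index 7 → [94, 58, 57, 41, 10, 54, 55, 51]
  51 > parent 41 at index 3, swap → [94, 58, 57, 51, 10, 54, 55, 41]
Insert 14:
  append 14 at index 8 → [94, 58, 57, 51, 10, 54, 55, 41, 14] (no swap needed)
Insert 66:
  append 66 at index 9 → [94, 58, 57, 51, 10, 54, 55, 41, 14, 66]
  66 > parent 10 at index 4, swap → [94, 58, 57, 51, 66, 54, 55, 41, 14, 10]
  66 > parent 58 at index 1, swap → [94, 66, 57, 51, 58, 54, 55, 41, 14, 10]
resulting array: [94, 66, 57, 51, 58, 54, 55, 41, 14, 10]

1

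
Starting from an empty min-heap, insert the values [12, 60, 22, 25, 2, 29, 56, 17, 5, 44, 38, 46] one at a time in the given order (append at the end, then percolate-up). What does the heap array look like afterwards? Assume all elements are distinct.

Insert 12:
  append 12 at index 0 → [12] (no swap needed)
Insert 60:
  append 60 at index 1 → [12, 60] (no swap needed)
Insert 22:
  append 22 at index 2 → [12, 60, 22] (no swap needed)
Insert 25:
  append 25 at index 3 → [12, 60, 22, 25]
  25 < parent 60 at index 1, swap → [12, 25, 22, 60]
Insert 2:
  append 2 at index 4 → [12, 25, 22, 60, 2]
  2 < parent 25 at index 1, swap → [12, 2, 22, 60, 25]
  2 < parent 12 at index 0, swap → [2, 12, 22, 60, 25]
Insert 29:
  append 29 at index 5 → [2, 12, 22, 60, 25, 29] (no swap needed)
Insert 56:
  append 56 at index 6 → [2, 12, 22, 60, 25, 29, 56] (no swap needed)
Insert 17:
  append 17 at index 7 → [2, 12, 22, 60, 25, 29, 56, 17]
  17 < parent 60 at index 3, swap → [2, 12, 22, 17, 25, 29, 56, 60]
Insert 5:
  append 5 at index 8 → [2, 12, 22, 17, 25, 29, 56, 60, 5]
  5 < parent 17 at index 3, swap → [2, 12, 22, 5, 25, 29, 56, 60, 17]
  5 < parent 12 at index 1, swap → [2, 5, 22, 12, 25, 29, 56, 60, 17]
Insert 44:
  append 44 at index 9 → [2, 5, 22, 12, 25, 29, 56, 60, 17, 44] (no swap needed)
Insert 38:
  append 38 at index 10 → [2, 5, 22, 12, 25, 29, 56, 60, 17, 44, 38] (no swap needed)
Insert 46:
  append 46 at index 11 → [2, 5, 22, 12, 25, 29, 56, 60, 17, 44, 38, 46] (no swap needed)

[2, 5, 22, 12, 25, 29, 56, 60, 17, 44, 38, 46]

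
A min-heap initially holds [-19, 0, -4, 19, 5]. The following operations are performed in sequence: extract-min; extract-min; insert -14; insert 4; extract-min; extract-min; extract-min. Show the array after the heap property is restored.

[5, 19]

extract-min → returns -19:
  remove root -19; move last element 5 to root → [5, 0, -4, 19]
  5 vs smaller child -4 at index 2, swap → [-4, 0, 5, 19]
extract-min → returns -4:
  remove root -4; move last element 19 to root → [19, 0, 5]
  19 vs smaller child 0 at index 1, swap → [0, 19, 5]
insert -14:
  append -14 at index 3 → [0, 19, 5, -14]
  -14 < parent 19 at index 1, swap → [0, -14, 5, 19]
  -14 < parent 0 at index 0, swap → [-14, 0, 5, 19]
insert 4:
  append 4 at index 4 → [-14, 0, 5, 19, 4] (no swap needed)
extract-min → returns -14:
  remove root -14; move last element 4 to root → [4, 0, 5, 19]
  4 vs smaller child 0 at index 1, swap → [0, 4, 5, 19]
extract-min → returns 0:
  remove root 0; move last element 19 to root → [19, 4, 5]
  19 vs smaller child 4 at index 1, swap → [4, 19, 5]
extract-min → returns 4:
  remove root 4; move last element 5 to root → [5, 19] (no swap needed)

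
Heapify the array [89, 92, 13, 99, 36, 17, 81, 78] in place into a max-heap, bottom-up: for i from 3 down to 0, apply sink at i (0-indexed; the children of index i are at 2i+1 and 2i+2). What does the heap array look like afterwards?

sift down from index 3: already satisfies heap property
sift down from index 2:
  13 vs larger child 81 at index 6, swap → [89, 92, 81, 99, 36, 17, 13, 78]
sift down from index 1:
  92 vs larger child 99 at index 3, swap → [89, 99, 81, 92, 36, 17, 13, 78]
sift down from index 0:
  89 vs larger child 99 at index 1, swap → [99, 89, 81, 92, 36, 17, 13, 78]
  89 vs larger child 92 at index 3, swap → [99, 92, 81, 89, 36, 17, 13, 78]

[99, 92, 81, 89, 36, 17, 13, 78]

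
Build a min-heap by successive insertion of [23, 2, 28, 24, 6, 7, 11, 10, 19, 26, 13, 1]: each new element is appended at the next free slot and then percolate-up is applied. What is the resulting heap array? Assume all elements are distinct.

[1, 6, 2, 10, 13, 7, 11, 24, 19, 26, 23, 28]

Insert 23:
  append 23 at index 0 → [23] (no swap needed)
Insert 2:
  append 2 at index 1 → [23, 2]
  2 < parent 23 at index 0, swap → [2, 23]
Insert 28:
  append 28 at index 2 → [2, 23, 28] (no swap needed)
Insert 24:
  append 24 at index 3 → [2, 23, 28, 24] (no swap needed)
Insert 6:
  append 6 at index 4 → [2, 23, 28, 24, 6]
  6 < parent 23 at index 1, swap → [2, 6, 28, 24, 23]
Insert 7:
  append 7 at index 5 → [2, 6, 28, 24, 23, 7]
  7 < parent 28 at index 2, swap → [2, 6, 7, 24, 23, 28]
Insert 11:
  append 11 at index 6 → [2, 6, 7, 24, 23, 28, 11] (no swap needed)
Insert 10:
  append 10 at index 7 → [2, 6, 7, 24, 23, 28, 11, 10]
  10 < parent 24 at index 3, swap → [2, 6, 7, 10, 23, 28, 11, 24]
Insert 19:
  append 19 at index 8 → [2, 6, 7, 10, 23, 28, 11, 24, 19] (no swap needed)
Insert 26:
  append 26 at index 9 → [2, 6, 7, 10, 23, 28, 11, 24, 19, 26] (no swap needed)
Insert 13:
  append 13 at index 10 → [2, 6, 7, 10, 23, 28, 11, 24, 19, 26, 13]
  13 < parent 23 at index 4, swap → [2, 6, 7, 10, 13, 28, 11, 24, 19, 26, 23]
Insert 1:
  append 1 at index 11 → [2, 6, 7, 10, 13, 28, 11, 24, 19, 26, 23, 1]
  1 < parent 28 at index 5, swap → [2, 6, 7, 10, 13, 1, 11, 24, 19, 26, 23, 28]
  1 < parent 7 at index 2, swap → [2, 6, 1, 10, 13, 7, 11, 24, 19, 26, 23, 28]
  1 < parent 2 at index 0, swap → [1, 6, 2, 10, 13, 7, 11, 24, 19, 26, 23, 28]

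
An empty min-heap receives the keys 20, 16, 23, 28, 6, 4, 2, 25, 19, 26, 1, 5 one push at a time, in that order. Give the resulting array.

[1, 2, 4, 19, 16, 5, 6, 28, 25, 26, 20, 23]

Insert 20:
  append 20 at index 0 → [20] (no swap needed)
Insert 16:
  append 16 at index 1 → [20, 16]
  16 < parent 20 at index 0, swap → [16, 20]
Insert 23:
  append 23 at index 2 → [16, 20, 23] (no swap needed)
Insert 28:
  append 28 at index 3 → [16, 20, 23, 28] (no swap needed)
Insert 6:
  append 6 at index 4 → [16, 20, 23, 28, 6]
  6 < parent 20 at index 1, swap → [16, 6, 23, 28, 20]
  6 < parent 16 at index 0, swap → [6, 16, 23, 28, 20]
Insert 4:
  append 4 at index 5 → [6, 16, 23, 28, 20, 4]
  4 < parent 23 at index 2, swap → [6, 16, 4, 28, 20, 23]
  4 < parent 6 at index 0, swap → [4, 16, 6, 28, 20, 23]
Insert 2:
  append 2 at index 6 → [4, 16, 6, 28, 20, 23, 2]
  2 < parent 6 at index 2, swap → [4, 16, 2, 28, 20, 23, 6]
  2 < parent 4 at index 0, swap → [2, 16, 4, 28, 20, 23, 6]
Insert 25:
  append 25 at index 7 → [2, 16, 4, 28, 20, 23, 6, 25]
  25 < parent 28 at index 3, swap → [2, 16, 4, 25, 20, 23, 6, 28]
Insert 19:
  append 19 at index 8 → [2, 16, 4, 25, 20, 23, 6, 28, 19]
  19 < parent 25 at index 3, swap → [2, 16, 4, 19, 20, 23, 6, 28, 25]
Insert 26:
  append 26 at index 9 → [2, 16, 4, 19, 20, 23, 6, 28, 25, 26] (no swap needed)
Insert 1:
  append 1 at index 10 → [2, 16, 4, 19, 20, 23, 6, 28, 25, 26, 1]
  1 < parent 20 at index 4, swap → [2, 16, 4, 19, 1, 23, 6, 28, 25, 26, 20]
  1 < parent 16 at index 1, swap → [2, 1, 4, 19, 16, 23, 6, 28, 25, 26, 20]
  1 < parent 2 at index 0, swap → [1, 2, 4, 19, 16, 23, 6, 28, 25, 26, 20]
Insert 5:
  append 5 at index 11 → [1, 2, 4, 19, 16, 23, 6, 28, 25, 26, 20, 5]
  5 < parent 23 at index 5, swap → [1, 2, 4, 19, 16, 5, 6, 28, 25, 26, 20, 23]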